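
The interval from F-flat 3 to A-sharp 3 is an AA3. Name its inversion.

doubly diminished 6th

Inverted interval numbers add to nine, so a third pairs with a sixth (3 + 6 = 9).
And doubly augmented becomes doubly diminished under inversion, so we get a doubly diminished sixth.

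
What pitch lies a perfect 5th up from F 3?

C 4

The fifth takes the letter from F up to C.
A perfect fifth is 7 semitones; 7 semitones up from F3 gives C4.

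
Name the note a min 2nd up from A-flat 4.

Counting two letter names up from A lands on B.
A minor second is 1 semitone; 1 semitone up from Ab4 gives Bbb4.

B-double-flat 4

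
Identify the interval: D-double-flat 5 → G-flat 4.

diminished 5th

Descending from Dbb5 to Gb4 is the same interval as ascending Gb4 to Dbb5.
G to D spans five letter names (G-A-B-C-D) — that makes it a fifth of some quality.
The perfect fifth is 7 semitones; here we have 6, one semitone narrower: diminished.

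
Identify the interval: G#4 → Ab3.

augmented 7th

Descending from G#4 to Ab3 is the same interval as ascending Ab3 to G#4.
A to G spans seven letter names (A-B-C-D-E-F-G): a seventh.
Ab3 to G#4 spans 12 semitones — one semitone wider than the major seventh (11) — giving an augmented seventh.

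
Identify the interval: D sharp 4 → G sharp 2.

P12

Descending from D#4 to G#2 is the same interval as ascending G#2 to D#4.
G to D spans five letter names (G-A-B-C-D), plus an octave, so the interval is some kind of twelfth.
G#2 to D#4 is 19 semitones, matching the perfect twelfth exactly, so the quality is perfect.
(Equivalently, a compound perfect fifth: a perfect fifth plus an octave.)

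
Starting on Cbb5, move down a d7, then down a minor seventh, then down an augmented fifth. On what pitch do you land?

Abb2

Cbb5 down a diminished seventh → Db4 (9 semitones).
A minor seventh down from Db4 is Eb3.
Eb3 down an augmented fifth → Abb2 (8 semitones).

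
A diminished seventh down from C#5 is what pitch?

Counting seven letter names down from C lands on D.
A diminished seventh spans 9 semitones, so from C#5 the target pitch is D##4.

D##4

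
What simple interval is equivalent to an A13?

Each octave removed subtracts seven from the number: 13 − 7 = 6.
Quality carries through unchanged, so the simple form is an augmented sixth.

augmented 6th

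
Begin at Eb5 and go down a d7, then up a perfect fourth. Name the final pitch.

B4

A diminished seventh down from Eb5 is F#4.
F#4 up a perfect fourth → B4 (5 semitones).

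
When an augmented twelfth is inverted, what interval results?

diminished 4th

First reduce the compound augmented twelfth to its simple form, an augmented fifth.
Inverted interval numbers add to nine, so a fifth pairs with a fourth (5 + 4 = 9).
Quality inverts too: augmented becomes diminished. That makes the inversion a diminished fourth.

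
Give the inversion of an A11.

diminished 5th

First reduce the compound augmented eleventh to its simple form, an augmented fourth.
The rule of nine gives the new number: 9 − 4 = 5, so a fourth becomes a fifth.
The quality also flips — augmented becomes diminished — giving a diminished fifth.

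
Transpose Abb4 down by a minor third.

Fb4

Three letter names down from A: F.
A minor third is 3 semitones; 3 semitones down from Abb4 gives Fb4.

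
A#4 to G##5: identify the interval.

major 7th

A to G spans seven letter names (A-B-C-D-E-F-G) — that makes it a seventh of some quality.
The major seventh spans 11 semitones, and A#4 to G##5 is exactly 11 semitones — so this is a major seventh.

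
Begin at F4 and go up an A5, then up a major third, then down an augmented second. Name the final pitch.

D5

F4 up an augmented fifth → C#5 (8 semitones).
A major third up from C#5 is E#5.
E#5 down an augmented second → D5 (3 semitones).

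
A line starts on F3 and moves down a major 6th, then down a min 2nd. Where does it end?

A major sixth down from F3 is Ab2.
Down a minor second from Ab2: G2 (1 semitone down).

G2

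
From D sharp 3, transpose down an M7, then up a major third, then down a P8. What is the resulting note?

G sharp 1

Down a major seventh from D#3: E2 (11 semitones down).
A major third up from E2 is G#2.
Down a perfect octave from G#2: G#1 (12 semitones down).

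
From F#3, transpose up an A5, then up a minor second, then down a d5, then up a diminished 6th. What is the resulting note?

Up an augmented fifth from F#3: C##4 (8 semitones up).
Up a minor second from C##4: D#4 (1 semitone up).
D#4 down a diminished fifth → G##3 (6 semitones).
Up a diminished sixth from G##3: E4 (7 semitones up).

E4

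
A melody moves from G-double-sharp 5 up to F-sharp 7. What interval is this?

G to F spans seven letter names (G-A-B-C-D-E-F), plus an octave: a fourteenth.
G##5 to F#7 spans 21 semitones — two semitones narrower than the major fourteenth (23) — giving a diminished fourteenth.
(Equivalently, a compound diminished seventh: a diminished seventh plus an octave.)

diminished fourteenth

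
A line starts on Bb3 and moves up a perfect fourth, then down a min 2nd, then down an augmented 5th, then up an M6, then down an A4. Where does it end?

Bbb3

Bb3 up a perfect fourth → Eb4 (5 semitones).
A minor second down from Eb4 is D4.
Down an augmented fifth from D4: Gb3 (8 semitones down).
A major sixth up from Gb3 is Eb4.
Down an augmented fourth from Eb4: Bbb3 (6 semitones down).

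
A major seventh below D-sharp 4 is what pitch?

The seventh takes the letter from D down to E.
A major seventh spans 11 semitones, so from D#4 the target pitch is E3.

E 3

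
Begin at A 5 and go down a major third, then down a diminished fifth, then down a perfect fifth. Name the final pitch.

A major third down from A5 is F5.
A diminished fifth down from F5 is B4.
B4 down a perfect fifth → E4 (7 semitones).

E 4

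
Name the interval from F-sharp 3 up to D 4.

minor sixth

F to D spans six letter names (F-G-A-B-C-D) — that makes it a sixth of some quality.
At 8 semitones, F#3→D4 falls one short of a major sixth: minor.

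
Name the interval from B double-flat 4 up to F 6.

A12

B to F spans five letter names (B-C-D-E-F), plus an octave, so the interval is some kind of twelfth.
A perfect twelfth would be 19 semitones; Bbb4 to F6 is 20, one semitone wider, so the interval is augmented.
(Equivalently, a compound augmented fifth: an augmented fifth plus an octave.)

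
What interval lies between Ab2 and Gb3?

A to G spans seven letter names (A-B-C-D-E-F-G) — that makes it a seventh of some quality.
At 10 semitones, Ab2→Gb3 falls one short of a major seventh: minor.

m7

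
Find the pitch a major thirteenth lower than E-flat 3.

The thirteenth's letter: E down six letter names plus an octave → G.
A major thirteenth spans 21 semitones, so from Eb3 the target pitch is Gb1.

G-flat 1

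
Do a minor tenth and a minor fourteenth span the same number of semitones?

A minor tenth is 15 semitones but a minor fourteenth is 22 semitones — different sizes.

No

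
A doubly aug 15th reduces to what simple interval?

doubly augmented 8th

Each octave removed subtracts seven from the number: 15 − 7 = 8.
So a doubly augmented fifteenth is an octave plus a doubly augmented octave. The quality is unchanged.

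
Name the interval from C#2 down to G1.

Descending from C#2 to G1 is the same interval as ascending G1 to C#2.
G to C spans four letter names (G-A-B-C): a fourth.
G1 to C#2 spans 6 semitones — one semitone wider than the perfect fourth (5) — giving an augmented fourth.

A4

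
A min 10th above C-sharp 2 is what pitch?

E 3

The tenth's letter: C up three letter names plus an octave → E.
A minor tenth is 15 semitones; 15 semitones up from C#2 gives E3.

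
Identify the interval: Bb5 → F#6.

B to F spans five letter names (B-C-D-E-F), so the interval is some kind of fifth.
The perfect fifth is 7 semitones; here we have 8, one semitone wider: augmented.

augmented fifth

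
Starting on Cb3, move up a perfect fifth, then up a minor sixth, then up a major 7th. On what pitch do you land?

Up a perfect fifth from Cb3: Gb3 (7 semitones up).
Up a minor sixth from Gb3: Ebb4 (8 semitones up).
A major seventh up from Ebb4 is Db5.

Db5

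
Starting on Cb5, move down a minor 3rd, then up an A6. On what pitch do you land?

F#5

A minor third down from Cb5 is Ab4.
Up an augmented sixth from Ab4: F#5 (10 semitones up).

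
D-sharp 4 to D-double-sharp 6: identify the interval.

D to D is the same letter name, plus 2 octaves: a fifteenth.
A perfect fifteenth would be 24 semitones; D#4 to D##6 is 25, one semitone wider, so the interval is augmented.
(Equivalently, a compound augmented octave: an augmented octave plus an octave.)

A15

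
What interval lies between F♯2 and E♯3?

F to E spans seven letter names (F-G-A-B-C-D-E) — that makes it a seventh of some quality.
F#2 to E#3 is 11 semitones, matching the major seventh exactly, so the quality is major.

major seventh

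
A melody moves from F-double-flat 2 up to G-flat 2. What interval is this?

F to G spans two letter names (F-G): a second.
A major second would be 2 semitones; Fbb2 to Gb2 is 3, one semitone wider, so the interval is augmented.

A2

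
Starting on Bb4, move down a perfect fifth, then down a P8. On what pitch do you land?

Eb3

Down a perfect fifth from Bb4: Eb4 (7 semitones down).
A perfect octave down from Eb4 is Eb3.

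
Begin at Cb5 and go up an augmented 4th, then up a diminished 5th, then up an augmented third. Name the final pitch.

Cb5 up an augmented fourth → F5 (6 semitones).
A diminished fifth up from F5 is Cb6.
Cb6 up an augmented third → E6 (5 semitones).

E6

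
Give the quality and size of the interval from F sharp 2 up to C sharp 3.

F to C spans five letter names (F-G-A-B-C) — that makes it a fifth of some quality.
Counting semitones, F#2→C#3 is 7, which is the perfect fifth.

perfect fifth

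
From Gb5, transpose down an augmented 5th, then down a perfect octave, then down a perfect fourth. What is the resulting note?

Down an augmented fifth from Gb5: Cbb5 (8 semitones down).
Down a perfect octave from Cbb5: Cbb4 (12 semitones down).
A perfect fourth down from Cbb4 is Gbb3.

Gbb3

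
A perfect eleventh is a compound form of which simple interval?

perfect fourth

Subtracting seven from the interval number removes an octave: 11 − 7 = 4.
Quality carries through unchanged, so the simple form is a perfect fourth.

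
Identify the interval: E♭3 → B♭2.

perfect fourth

Descending from Eb3 to Bb2 is the same interval as ascending Bb2 to Eb3.
B to E spans four letter names (B-C-D-E), so the interval is some kind of fourth.
The perfect fourth spans 5 semitones, and Bb2 to Eb3 is exactly 5 semitones — so this is a perfect fourth.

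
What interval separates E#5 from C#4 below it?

Descending from E#5 to C#4 is the same interval as ascending C#4 to E#5.
C to E spans three letter names (C-D-E), plus an octave: a tenth.
Counting semitones, C#4→E#5 is 16, which is the major tenth.
(Equivalently, a compound major third: a major third plus an octave.)

major tenth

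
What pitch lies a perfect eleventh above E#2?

A#3

Four letters up from E (plus an octave) reaches A.
Moving 17 semitones up from E#2 (the size of a perfect eleventh) reaches A#3.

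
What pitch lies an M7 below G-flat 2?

A-double-flat 1

The seventh takes the letter from G down to A.
A major seventh spans 11 semitones, so from Gb2 the target pitch is Abb1.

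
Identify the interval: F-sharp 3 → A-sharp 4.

F to A spans three letter names (F-G-A), plus an octave: a tenth.
The major tenth spans 16 semitones, and F#3 to A#4 is exactly 16 semitones — so this is a major tenth.
(Equivalently, a compound major third: a major third plus an octave.)

major tenth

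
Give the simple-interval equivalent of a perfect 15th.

P8

Take out an octave (7 from the number): 15 − 7 = 8.
That makes a perfect fifteenth a compound perfect octave — an octave plus a perfect octave.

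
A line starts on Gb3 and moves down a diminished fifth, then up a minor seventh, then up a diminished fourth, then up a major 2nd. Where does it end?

Fb4

Gb3 down a diminished fifth → C3 (6 semitones).
A minor seventh up from C3 is Bb3.
Up a diminished fourth from Bb3: Ebb4 (4 semitones up).
Ebb4 up a major second → Fb4 (2 semitones).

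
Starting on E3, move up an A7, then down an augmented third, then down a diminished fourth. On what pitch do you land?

F##3

An augmented seventh up from E3 is D##4.
D##4 down an augmented third → B3 (5 semitones).
A diminished fourth down from B3 is F##3.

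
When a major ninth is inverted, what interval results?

m7

First reduce the compound major ninth to its simple form, a major second.
Inverted interval numbers add to nine, so a second pairs with a seventh (2 + 7 = 9).
Quality inverts too: major becomes minor. That makes the inversion a minor seventh.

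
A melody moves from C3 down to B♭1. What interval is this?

major 9th

Descending from C3 to Bb1 is the same interval as ascending Bb1 to C3.
B to C spans two letter names (B-C), plus an octave — that makes it a ninth of some quality.
Counting semitones, Bb1→C3 is 14, which is the major ninth.
(Equivalently, a compound major second: a major second plus an octave.)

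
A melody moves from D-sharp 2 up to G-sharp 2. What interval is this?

P4

D to G spans four letter names (D-E-F-G) — that makes it a fourth of some quality.
The perfect fourth spans 5 semitones, and D#2 to G#2 is exactly 5 semitones — so this is a perfect fourth.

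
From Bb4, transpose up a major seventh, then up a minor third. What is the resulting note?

C6

A major seventh up from Bb4 is A5.
Up a minor third from A5: C6 (3 semitones up).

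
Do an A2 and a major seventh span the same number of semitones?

No

3 semitones (augmented second) vs 11 semitones (major seventh): not equal.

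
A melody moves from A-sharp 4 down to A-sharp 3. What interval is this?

Descending from A#4 to A#3 is the same interval as ascending A#3 to A#4.
A to A is the same letter name, plus an octave — that makes it an octave of some quality.
The perfect octave spans 12 semitones, and A#3 to A#4 is exactly 12 semitones — so this is a perfect octave.

perfect octave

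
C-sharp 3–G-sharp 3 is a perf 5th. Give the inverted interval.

Interval numbers invert to sum to nine: 5 + 4 = 9, so a fifth inverts to a fourth.
And perfect stays perfect under inversion, so we get a perfect fourth.

perfect fourth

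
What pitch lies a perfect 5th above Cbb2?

Five letter names up from C: G.
Moving 7 semitones up from Cbb2 (the size of a perfect fifth) reaches Gbb2.

Gbb2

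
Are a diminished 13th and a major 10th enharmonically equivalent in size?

No

A diminished thirteenth is 19 semitones but a major tenth is 16 semitones — different sizes.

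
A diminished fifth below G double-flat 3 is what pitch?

Counting five letter names down from G lands on C.
A diminished fifth spans 6 semitones, so from Gbb3 the target pitch is Cb3.

C flat 3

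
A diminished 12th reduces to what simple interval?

diminished 5th

Each octave removed subtracts seven from the number: 12 − 7 = 5.
Quality carries through unchanged, so the simple form is a diminished fifth.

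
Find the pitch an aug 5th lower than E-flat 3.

Five letter names down from E: A.
An augmented fifth spans 8 semitones, so from Eb3 the target pitch is Abb2.

A-double-flat 2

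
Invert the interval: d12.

First reduce the compound diminished twelfth to its simple form, a diminished fifth.
Interval numbers invert to sum to nine: 5 + 4 = 9, so a fifth inverts to a fourth.
The quality also flips — diminished becomes augmented — giving an augmented fourth.

augmented 4th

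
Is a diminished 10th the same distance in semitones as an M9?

Yes

A diminished tenth = 14 semitones = a major ninth; enharmonically equal.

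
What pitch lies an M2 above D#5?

E#5

Counting two letter names up from D lands on E.
Moving 2 semitones up from D#5 (the size of a major second) reaches E#5.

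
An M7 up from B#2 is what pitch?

A##3

Seven letter names up from B: A.
A major seventh spans 11 semitones, so from B#2 the target pitch is A##3.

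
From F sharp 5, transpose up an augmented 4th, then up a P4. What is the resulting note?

Up an augmented fourth from F#5: B#5 (6 semitones up).
Up a perfect fourth from B#5: E#6 (5 semitones up).

E sharp 6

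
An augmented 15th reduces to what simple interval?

augmented 8th

Take out an octave (7 from the number): 15 − 7 = 8.
So an augmented fifteenth is an octave plus an augmented octave. The quality is unchanged.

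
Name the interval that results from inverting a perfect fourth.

The rule of nine gives the new number: 9 − 4 = 5, so a fourth becomes a fifth.
And perfect stays perfect under inversion, so we get a perfect fifth.

perfect 5th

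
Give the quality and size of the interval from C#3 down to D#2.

minor 7th

Descending from C#3 to D#2 is the same interval as ascending D#2 to C#3.
D to C spans seven letter names (D-E-F-G-A-B-C), so the interval is some kind of seventh.
A major seventh would be 11 semitones, but D#2 to C#3 is 10 — one semitone narrower, making it a minor seventh.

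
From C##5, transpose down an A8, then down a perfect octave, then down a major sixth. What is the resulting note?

C##5 down an augmented octave → C#4 (13 semitones).
A perfect octave down from C#4 is C#3.
C#3 down a major sixth → E2 (9 semitones).

E2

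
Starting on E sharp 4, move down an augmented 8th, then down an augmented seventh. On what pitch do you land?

F flat 2

Down an augmented octave from E#4: E3 (13 semitones down).
E3 down an augmented seventh → Fb2 (12 semitones).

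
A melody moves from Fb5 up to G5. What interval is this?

augmented second

F to G spans two letter names (F-G) — that makes it a second of some quality.
A major second would be 2 semitones; Fb5 to G5 is 3, one semitone wider, so the interval is augmented.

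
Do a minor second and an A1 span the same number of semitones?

Yes

A minor second spans 1 semitone, and an augmented unison also spans 1 semitone — they're enharmonic.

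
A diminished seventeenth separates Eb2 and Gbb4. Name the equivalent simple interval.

Subtracting seven from the interval number removes an octave: 17 − 14 = 3.
Quality carries through unchanged, so the simple form is a diminished third.

diminished third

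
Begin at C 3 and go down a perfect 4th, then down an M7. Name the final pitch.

C3 down a perfect fourth → G2 (5 semitones).
A major seventh down from G2 is Ab1.

A flat 1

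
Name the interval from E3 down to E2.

Descending from E3 to E2 is the same interval as ascending E2 to E3.
E to E is the same letter name, plus an octave, so the interval is some kind of octave.
The perfect octave spans 12 semitones, and E2 to E3 is exactly 12 semitones — so this is a perfect octave.

perfect octave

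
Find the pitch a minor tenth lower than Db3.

Three letters down from D (plus an octave) reaches B.
A minor tenth spans 15 semitones, so from Db3 the target pitch is Bb1.

Bb1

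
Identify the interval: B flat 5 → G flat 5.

Descending from Bb5 to Gb5 is the same interval as ascending Gb5 to Bb5.
G to B spans three letter names (G-A-B): a third.
Gb5 to Bb5 is 4 semitones, matching the major third exactly, so the quality is major.

major third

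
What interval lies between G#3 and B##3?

augmented third

G to B spans three letter names (G-A-B): a third.
A major third would be 4 semitones; G#3 to B##3 is 5, one semitone wider, so the interval is augmented.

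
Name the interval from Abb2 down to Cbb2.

Descending from Abb2 to Cbb2 is the same interval as ascending Cbb2 to Abb2.
C to A spans six letter names (C-D-E-F-G-A): a sixth.
Counting semitones, Cbb2→Abb2 is 9, which is the major sixth.

M6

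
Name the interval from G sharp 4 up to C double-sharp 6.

G to C spans four letter names (G-A-B-C), plus an octave, so the interval is some kind of eleventh.
G#4 to C##6 spans 18 semitones — one semitone wider than the perfect eleventh (17) — giving an augmented eleventh.
(Equivalently, a compound augmented fourth: an augmented fourth plus an octave.)

A11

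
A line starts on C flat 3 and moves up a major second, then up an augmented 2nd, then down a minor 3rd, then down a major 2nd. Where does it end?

A major second up from Cb3 is Db3.
Up an augmented second from Db3: E3 (3 semitones up).
E3 down a minor third → C#3 (3 semitones).
Down a major second from C#3: B2 (2 semitones down).

B 2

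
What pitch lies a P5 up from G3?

D4

Counting five letter names up from G lands on D.
A perfect fifth spans 7 semitones, so from G3 the target pitch is D4.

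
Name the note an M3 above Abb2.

Cb3

The third takes the letter from A up to C.
A major third is 4 semitones; 4 semitones up from Abb2 gives Cb3.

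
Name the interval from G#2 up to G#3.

G to G is the same letter name, plus an octave: an octave.
G#2 to G#3 is 12 semitones, matching the perfect octave exactly, so the quality is perfect.

perfect 8th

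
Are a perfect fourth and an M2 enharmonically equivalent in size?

No

A perfect fourth is 5 semitones but a major second is 2 semitones — different sizes.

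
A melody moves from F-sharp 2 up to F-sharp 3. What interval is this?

perfect octave

F to F is the same letter name, plus an octave — that makes it an octave of some quality.
Counting semitones, F#2→F#3 is 12, which is the perfect octave.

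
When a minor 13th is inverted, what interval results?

major 3rd

First reduce the compound minor thirteenth to its simple form, a minor sixth.
Interval numbers invert to sum to nine: 6 + 3 = 9, so a sixth inverts to a third.
And minor becomes major under inversion, so we get a major third.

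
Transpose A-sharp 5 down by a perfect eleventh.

Counting four letter names plus an octave down from A lands on E.
A perfect eleventh is 17 semitones; 17 semitones down from A#5 gives E#4.

E-sharp 4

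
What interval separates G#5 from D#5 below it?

P4

Descending from G#5 to D#5 is the same interval as ascending D#5 to G#5.
D to G spans four letter names (D-E-F-G): a fourth.
Counting semitones, D#5→G#5 is 5, which is the perfect fourth.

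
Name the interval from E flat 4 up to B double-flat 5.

diminished twelfth

E to B spans five letter names (E-F-G-A-B), plus an octave — that makes it a twelfth of some quality.
Eb4 to Bbb5 spans 18 semitones — one semitone narrower than the perfect twelfth (19) — giving a diminished twelfth.
(Equivalently, a compound diminished fifth: a diminished fifth plus an octave.)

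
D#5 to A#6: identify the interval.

perfect twelfth

D to A spans five letter names (D-E-F-G-A), plus an octave — that makes it a twelfth of some quality.
The perfect twelfth spans 19 semitones, and D#5 to A#6 is exactly 19 semitones — so this is a perfect twelfth.
(Equivalently, a compound perfect fifth: a perfect fifth plus an octave.)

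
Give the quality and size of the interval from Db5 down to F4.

Descending from Db5 to F4 is the same interval as ascending F4 to Db5.
F to D spans six letter names (F-G-A-B-C-D) — that makes it a sixth of some quality.
At 8 semitones, F4→Db5 falls one short of a major sixth: minor.

minor 6th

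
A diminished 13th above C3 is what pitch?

Abb4

The thirteenth's letter: C up six letter names plus an octave → A.
A diminished thirteenth is 19 semitones; 19 semitones up from C3 gives Abb4.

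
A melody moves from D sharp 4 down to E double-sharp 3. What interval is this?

d7

Descending from D#4 to E##3 is the same interval as ascending E##3 to D#4.
E to D spans seven letter names (E-F-G-A-B-C-D): a seventh.
The major seventh is 11 semitones; here we have 9, two semitones narrower: diminished.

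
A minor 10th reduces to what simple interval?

Each octave removed subtracts seven from the number: 10 − 7 = 3.
So a minor tenth is an octave plus a minor third. The quality is unchanged.

minor 3rd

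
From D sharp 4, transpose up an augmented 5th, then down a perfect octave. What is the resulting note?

An augmented fifth up from D#4 is A##4.
Down a perfect octave from A##4: A##3 (12 semitones down).

A double-sharp 3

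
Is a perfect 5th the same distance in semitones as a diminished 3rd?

A perfect fifth is 7 semitones but a diminished third is 2 semitones — different sizes.

No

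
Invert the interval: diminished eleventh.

augmented fifth

First reduce the compound diminished eleventh to its simple form, a diminished fourth.
Inverted interval numbers add to nine, so a fourth pairs with a fifth (4 + 5 = 9).
Quality inverts too: diminished becomes augmented. That makes the inversion an augmented fifth.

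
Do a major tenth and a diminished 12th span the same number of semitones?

A major tenth spans 16 semitones; a diminished twelfth spans 18 semitones. They differ by 2.

No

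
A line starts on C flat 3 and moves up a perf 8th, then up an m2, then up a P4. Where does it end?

Up a perfect octave from Cb3: Cb4 (12 semitones up).
Up a minor second from Cb4: Dbb4 (1 semitone up).
Up a perfect fourth from Dbb4: Gbb4 (5 semitones up).

G double-flat 4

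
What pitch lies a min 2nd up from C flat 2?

D double-flat 2

Counting two letter names up from C lands on D.
A minor second spans 1 semitone, so from Cb2 the target pitch is Dbb2.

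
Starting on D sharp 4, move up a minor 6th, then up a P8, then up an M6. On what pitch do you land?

G sharp 6

Up a minor sixth from D#4: B4 (8 semitones up).
Up a perfect octave from B4: B5 (12 semitones up).
B5 up a major sixth → G#6 (9 semitones).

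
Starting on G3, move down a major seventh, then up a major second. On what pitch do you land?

G3 down a major seventh → Ab2 (11 semitones).
Ab2 up a major second → Bb2 (2 semitones).

Bb2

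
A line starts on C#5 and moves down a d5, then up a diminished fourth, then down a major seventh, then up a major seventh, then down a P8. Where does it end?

Down a diminished fifth from C#5: F##4 (6 semitones down).
F##4 up a diminished fourth → B4 (4 semitones).
A major seventh down from B4 is C4.
C4 up a major seventh → B4 (11 semitones).
A perfect octave down from B4 is B3.

B3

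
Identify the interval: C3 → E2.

Descending from C3 to E2 is the same interval as ascending E2 to C3.
E to C spans six letter names (E-F-G-A-B-C) — that makes it a sixth of some quality.
E2 to C3 is 8 semitones, a half step short of the major sixth (9), so this is minor.

minor sixth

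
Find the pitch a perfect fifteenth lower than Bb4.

The letter stays B (same as the start), shifted two octaves down.
Moving 24 semitones down from Bb4 (the size of a perfect fifteenth) reaches Bb2.

Bb2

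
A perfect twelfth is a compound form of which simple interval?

perfect fifth

Subtracting seven from the interval number removes an octave: 12 − 7 = 5.
Quality carries through unchanged, so the simple form is a perfect fifth.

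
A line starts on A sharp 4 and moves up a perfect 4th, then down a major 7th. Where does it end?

E 4

A perfect fourth up from A#4 is D#5.
A major seventh down from D#5 is E4.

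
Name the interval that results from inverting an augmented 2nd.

d7

The rule of nine gives the new number: 9 − 2 = 7, so a second becomes a seventh.
Quality inverts too: augmented becomes diminished. That makes the inversion a diminished seventh.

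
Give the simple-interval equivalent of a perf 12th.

Take out an octave (7 from the number): 12 − 7 = 5.
So a perfect twelfth is an octave plus a perfect fifth. The quality is unchanged.

P5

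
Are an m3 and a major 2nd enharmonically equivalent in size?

A minor third spans 3 semitones; a major second spans 2 semitones. They differ by 1.

No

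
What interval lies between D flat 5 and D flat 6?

D to D is the same letter name, plus an octave: an octave.
Db5 to Db6 is 12 semitones, matching the perfect octave exactly, so the quality is perfect.

perfect octave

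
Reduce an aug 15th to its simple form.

Subtracting seven from the interval number removes an octave: 15 − 7 = 8.
Quality carries through unchanged, so the simple form is an augmented octave.

augmented octave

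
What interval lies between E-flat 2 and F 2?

E to F spans two letter names (E-F), so the interval is some kind of second.
The major second spans 2 semitones, and Eb2 to F2 is exactly 2 semitones — so this is a major second.

major second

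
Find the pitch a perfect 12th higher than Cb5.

The twelfth's letter: C up five letter names plus an octave → G.
Moving 19 semitones up from Cb5 (the size of a perfect twelfth) reaches Gb6.

Gb6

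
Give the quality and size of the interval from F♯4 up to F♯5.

F to F is the same letter name, plus an octave: an octave.
F#4 to F#5 is 12 semitones, matching the perfect octave exactly, so the quality is perfect.

perfect 8th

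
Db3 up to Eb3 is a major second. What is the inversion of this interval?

minor seventh

Inverted interval numbers add to nine, so a second pairs with a seventh (2 + 7 = 9).
And major becomes minor under inversion, so we get a minor seventh.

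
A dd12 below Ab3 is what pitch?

D#2

The twelfth's letter: A down five letter names plus an octave → D.
Moving 17 semitones down from Ab3 (the size of a doubly diminished twelfth) reaches D#2.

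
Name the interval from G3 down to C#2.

Descending from G3 to C#2 is the same interval as ascending C#2 to G3.
C to G spans five letter names (C-D-E-F-G), plus an octave — that makes it a twelfth of some quality.
The perfect twelfth is 19 semitones; here we have 18, one semitone narrower: diminished.
(Equivalently, a compound diminished fifth: a diminished fifth plus an octave.)

diminished 12th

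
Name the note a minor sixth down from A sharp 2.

The sixth takes the letter from A down to C.
A minor sixth spans 8 semitones, so from A#2 the target pitch is C##2.

C double-sharp 2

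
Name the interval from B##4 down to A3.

doubly augmented ninth

Descending from B##4 to A3 is the same interval as ascending A3 to B##4.
A to B spans two letter names (A-B), plus an octave, so the interval is some kind of ninth.
A major ninth would be 14 semitones; A3 to B##4 is 16, two semitones wider, so the interval is doubly augmented.
(Equivalently, a compound doubly augmented second: a doubly augmented second plus an octave.)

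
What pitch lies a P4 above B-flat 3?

Four letter names up from B: E.
A perfect fourth is 5 semitones; 5 semitones up from Bb3 gives Eb4.

E-flat 4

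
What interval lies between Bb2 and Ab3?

B to A spans seven letter names (B-C-D-E-F-G-A): a seventh.
At 10 semitones, Bb2→Ab3 falls one short of a major seventh: minor.

minor 7th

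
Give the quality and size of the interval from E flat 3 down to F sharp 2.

Descending from Eb3 to F#2 is the same interval as ascending F#2 to Eb3.
F to E spans seven letter names (F-G-A-B-C-D-E) — that makes it a seventh of some quality.
A major seventh would be 11 semitones; F#2 to Eb3 is 9, two semitones narrower, so the interval is diminished.

diminished seventh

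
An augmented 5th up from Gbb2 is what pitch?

Counting five letter names up from G lands on D.
Moving 8 semitones up from Gbb2 (the size of an augmented fifth) reaches Db3.

Db3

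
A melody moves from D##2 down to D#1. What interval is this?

Descending from D##2 to D#1 is the same interval as ascending D#1 to D##2.
D to D is the same letter name, plus an octave, so the interval is some kind of octave.
A perfect octave would be 12 semitones; D#1 to D##2 is 13, one semitone wider, so the interval is augmented.

A8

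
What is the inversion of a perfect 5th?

Interval numbers invert to sum to nine: 5 + 4 = 9, so a fifth inverts to a fourth.
And perfect stays perfect under inversion, so we get a perfect fourth.

P4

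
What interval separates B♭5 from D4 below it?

minor thirteenth

Descending from Bb5 to D4 is the same interval as ascending D4 to Bb5.
D to B spans six letter names (D-E-F-G-A-B), plus an octave — that makes it a thirteenth of some quality.
At 20 semitones, D4→Bb5 falls one short of a major thirteenth: minor.
(Equivalently, a compound minor sixth: a minor sixth plus an octave.)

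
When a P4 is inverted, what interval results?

P5

Interval numbers invert to sum to nine: 4 + 5 = 9, so a fourth inverts to a fifth.
The quality also flips — perfect stays perfect — giving a perfect fifth.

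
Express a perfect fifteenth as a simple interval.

Take out an octave (7 from the number): 15 − 7 = 8.
Quality carries through unchanged, so the simple form is a perfect octave.

P8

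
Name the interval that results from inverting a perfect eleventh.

perfect 5th

First reduce the compound perfect eleventh to its simple form, a perfect fourth.
Inverted interval numbers add to nine, so a fourth pairs with a fifth (4 + 5 = 9).
The quality also flips — perfect stays perfect — giving a perfect fifth.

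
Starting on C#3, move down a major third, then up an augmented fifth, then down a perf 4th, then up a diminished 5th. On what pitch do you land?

A major third down from C#3 is A2.
Up an augmented fifth from A2: E#3 (8 semitones up).
E#3 down a perfect fourth → B#2 (5 semitones).
A diminished fifth up from B#2 is F#3.

F#3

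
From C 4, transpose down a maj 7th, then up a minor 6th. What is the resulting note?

B double-flat 3

Down a major seventh from C4: Db3 (11 semitones down).
A minor sixth up from Db3 is Bbb3.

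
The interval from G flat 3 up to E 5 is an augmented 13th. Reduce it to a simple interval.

Subtracting seven from the interval number removes an octave: 13 − 7 = 6.
Quality carries through unchanged, so the simple form is an augmented sixth.

augmented sixth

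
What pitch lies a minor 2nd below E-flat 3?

D 3

Two letter names down from E: D.
A minor second is 1 semitone; 1 semitone down from Eb3 gives D3.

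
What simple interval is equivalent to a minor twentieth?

Subtracting seven from the interval number removes an octave: 20 − 14 = 6.
That makes a minor twentieth a compound minor sixth — 2 octaves plus a minor sixth.

minor 6th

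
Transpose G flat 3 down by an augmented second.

F double-flat 3

Two letter names down from G: F.
An augmented second is 3 semitones; 3 semitones down from Gb3 gives Fbb3.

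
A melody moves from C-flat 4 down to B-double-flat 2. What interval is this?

major ninth

Descending from Cb4 to Bbb2 is the same interval as ascending Bbb2 to Cb4.
B to C spans two letter names (B-C), plus an octave, so the interval is some kind of ninth.
Counting semitones, Bbb2→Cb4 is 14, which is the major ninth.
(Equivalently, a compound major second: a major second plus an octave.)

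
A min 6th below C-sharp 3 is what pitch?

Six letter names down from C: E.
Moving 8 semitones down from C#3 (the size of a minor sixth) reaches E#2.

E-sharp 2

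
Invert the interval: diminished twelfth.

First reduce the compound diminished twelfth to its simple form, a diminished fifth.
Interval numbers invert to sum to nine: 5 + 4 = 9, so a fifth inverts to a fourth.
Quality inverts too: diminished becomes augmented. That makes the inversion an augmented fourth.

A4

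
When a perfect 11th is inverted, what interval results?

First reduce the compound perfect eleventh to its simple form, a perfect fourth.
Inverted interval numbers add to nine, so a fourth pairs with a fifth (4 + 5 = 9).
The quality also flips — perfect stays perfect — giving a perfect fifth.

perfect 5th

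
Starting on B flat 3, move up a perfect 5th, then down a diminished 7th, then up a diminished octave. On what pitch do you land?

G 4

Up a perfect fifth from Bb3: F4 (7 semitones up).
Down a diminished seventh from F4: G#3 (9 semitones down).
Up a diminished octave from G#3: G4 (11 semitones up).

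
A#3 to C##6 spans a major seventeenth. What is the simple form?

major third

Take out 2 octaves (14 from the number): 17 − 14 = 3.
So a major seventeenth is 2 octaves plus a major third. The quality is unchanged.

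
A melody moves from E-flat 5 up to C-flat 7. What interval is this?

E to C spans six letter names (E-F-G-A-B-C), plus an octave: a thirteenth.
At 20 semitones, Eb5→Cb7 falls one short of a major thirteenth: minor.
(Equivalently, a compound minor sixth: a minor sixth plus an octave.)

minor 13th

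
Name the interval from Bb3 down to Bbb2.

Descending from Bb3 to Bbb2 is the same interval as ascending Bbb2 to Bb3.
B to B is the same letter name, plus an octave: an octave.
A perfect octave would be 12 semitones; Bbb2 to Bb3 is 13, one semitone wider, so the interval is augmented.

augmented octave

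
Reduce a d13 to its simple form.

diminished sixth

Take out an octave (7 from the number): 13 − 7 = 6.
So a diminished thirteenth is an octave plus a diminished sixth. The quality is unchanged.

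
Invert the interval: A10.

diminished 6th

First reduce the compound augmented tenth to its simple form, an augmented third.
Inverted interval numbers add to nine, so a third pairs with a sixth (3 + 6 = 9).
Quality inverts too: augmented becomes diminished. That makes the inversion a diminished sixth.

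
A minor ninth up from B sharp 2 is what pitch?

C sharp 4

The ninth's letter: B up two letter names plus an octave → C.
Moving 13 semitones up from B#2 (the size of a minor ninth) reaches C#4.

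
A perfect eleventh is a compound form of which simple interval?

Each octave removed subtracts seven from the number: 11 − 7 = 4.
Quality carries through unchanged, so the simple form is a perfect fourth.

perfect fourth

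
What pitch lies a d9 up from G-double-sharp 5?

The ninth's letter: G up two letter names plus an octave → A.
A diminished ninth spans 12 semitones, so from G##5 the target pitch is A6.

A 6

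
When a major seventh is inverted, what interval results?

The rule of nine gives the new number: 9 − 7 = 2, so a seventh becomes a second.
The quality also flips — major becomes minor — giving a minor second.

minor 2nd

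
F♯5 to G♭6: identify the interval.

F to G spans two letter names (F-G), plus an octave, so the interval is some kind of ninth.
The major ninth is 14 semitones; here we have 12, two semitones narrower: diminished.

d9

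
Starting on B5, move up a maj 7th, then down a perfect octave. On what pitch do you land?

A#5

A major seventh up from B5 is A#6.
A#6 down a perfect octave → A#5 (12 semitones).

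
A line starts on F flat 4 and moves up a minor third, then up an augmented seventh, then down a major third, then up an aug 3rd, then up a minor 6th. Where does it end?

E 6

Fb4 up a minor third → Abb4 (3 semitones).
Up an augmented seventh from Abb4: G5 (12 semitones up).
A major third down from G5 is Eb5.
An augmented third up from Eb5 is G#5.
G#5 up a minor sixth → E6 (8 semitones).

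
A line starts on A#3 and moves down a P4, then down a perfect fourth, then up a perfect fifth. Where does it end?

Down a perfect fourth from A#3: E#3 (5 semitones down).
Down a perfect fourth from E#3: B#2 (5 semitones down).
A perfect fifth up from B#2 is F##3.

F##3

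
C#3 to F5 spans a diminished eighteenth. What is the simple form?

Subtracting seven from the interval number removes an octave: 18 − 14 = 4.
So a diminished eighteenth is 2 octaves plus a diminished fourth. The quality is unchanged.

d4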